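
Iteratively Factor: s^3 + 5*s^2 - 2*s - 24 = (s - 2)*(s^2 + 7*s + 12) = (s - 2)*(s + 3)*(s + 4)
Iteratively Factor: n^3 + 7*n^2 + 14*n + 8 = (n + 1)*(n^2 + 6*n + 8) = (n + 1)*(n + 2)*(n + 4)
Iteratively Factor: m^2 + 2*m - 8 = (m - 2)*(m + 4)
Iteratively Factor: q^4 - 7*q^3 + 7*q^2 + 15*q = (q - 3)*(q^3 - 4*q^2 - 5*q) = (q - 3)*(q + 1)*(q^2 - 5*q) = (q - 5)*(q - 3)*(q + 1)*(q)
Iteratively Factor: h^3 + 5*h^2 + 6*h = (h + 3)*(h^2 + 2*h) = h*(h + 3)*(h + 2)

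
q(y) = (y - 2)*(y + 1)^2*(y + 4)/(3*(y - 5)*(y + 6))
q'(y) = -(y - 2)*(y + 1)^2*(y + 4)/(3*(y - 5)*(y + 6)^2) + (y - 2)*(y + 1)^2/(3*(y - 5)*(y + 6)) + (y - 2)*(y + 4)*(2*y + 2)/(3*(y - 5)*(y + 6)) + (y + 1)^2*(y + 4)/(3*(y - 5)*(y + 6)) - (y - 2)*(y + 1)^2*(y + 4)/(3*(y - 5)^2*(y + 6)) = (2*y^5 + 7*y^4 - 112*y^3 - 349*y^2 + 196*y + 428)/(3*(y^4 + 2*y^3 - 59*y^2 - 60*y + 900))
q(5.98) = 54.94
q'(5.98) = -25.60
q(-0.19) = 0.06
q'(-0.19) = 0.14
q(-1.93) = 0.08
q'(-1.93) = -0.17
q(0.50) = 0.17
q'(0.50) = 0.17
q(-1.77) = 0.06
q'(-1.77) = -0.15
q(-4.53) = -1.03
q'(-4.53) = 3.27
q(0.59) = 0.19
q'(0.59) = 0.16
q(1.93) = 0.05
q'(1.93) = -0.65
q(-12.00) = 44.29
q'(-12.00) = -6.77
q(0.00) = 0.09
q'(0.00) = 0.16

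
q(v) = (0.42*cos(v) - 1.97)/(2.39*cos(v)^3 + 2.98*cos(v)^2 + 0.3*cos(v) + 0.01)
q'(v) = (0.42*cos(v) - 1.97)*(7.17*sin(v)*cos(v)^2 + 5.96*sin(v)*cos(v) + 0.3*sin(v))/(2.39*cos(v)^3 + 2.98*cos(v)^2 + 0.3*cos(v) + 0.01)^2 - 0.42*sin(v)/(2.39*cos(v)^3 + 2.98*cos(v)^2 + 0.3*cos(v) + 0.01) = (2.0076*cos(v)^3 - 12.8733*cos(v)^2 - 11.7412*cos(v) - 0.5952)*sin(v)/(5.7121*cos(v)^6 + 14.2444*cos(v)^5 + 10.3144*cos(v)^4 + 1.8358*cos(v)^3 + 0.1496*cos(v)^2 + 0.006*cos(v) + 0.0001)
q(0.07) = -0.27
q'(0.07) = -0.05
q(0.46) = -0.36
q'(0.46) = -0.46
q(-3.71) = -5.24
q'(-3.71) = -2.86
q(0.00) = -0.27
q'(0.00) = 0.00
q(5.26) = -1.34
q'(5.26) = 4.92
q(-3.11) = -7.95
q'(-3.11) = 1.30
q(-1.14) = -2.16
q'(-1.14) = 10.04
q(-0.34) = -0.32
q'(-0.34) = 0.29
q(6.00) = -0.30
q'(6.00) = 0.23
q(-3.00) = -7.58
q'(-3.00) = 5.04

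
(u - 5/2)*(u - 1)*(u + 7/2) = u^3 - 39*u/4 + 35/4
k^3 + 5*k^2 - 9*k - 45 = (k - 3)*(k + 3)*(k + 5)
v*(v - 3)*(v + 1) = v^3 - 2*v^2 - 3*v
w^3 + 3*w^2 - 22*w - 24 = (w - 4)*(w + 1)*(w + 6)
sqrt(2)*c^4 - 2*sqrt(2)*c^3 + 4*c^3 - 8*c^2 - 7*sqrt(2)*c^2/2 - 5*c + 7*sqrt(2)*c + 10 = (c - 2)*(c - sqrt(2))*(c + 5*sqrt(2)/2)*(sqrt(2)*c + 1)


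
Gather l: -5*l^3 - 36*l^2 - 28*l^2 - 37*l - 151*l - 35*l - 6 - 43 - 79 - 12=-5*l^3 - 64*l^2 - 223*l - 140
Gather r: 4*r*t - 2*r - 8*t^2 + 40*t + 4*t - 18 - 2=r*(4*t - 2) - 8*t^2 + 44*t - 20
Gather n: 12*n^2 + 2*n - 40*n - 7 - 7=12*n^2 - 38*n - 14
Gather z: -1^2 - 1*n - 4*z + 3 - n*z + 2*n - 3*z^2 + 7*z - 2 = n - 3*z^2 + z*(3 - n)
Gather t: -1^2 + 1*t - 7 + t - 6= 2*t - 14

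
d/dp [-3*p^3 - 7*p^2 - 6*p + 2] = -9*p^2 - 14*p - 6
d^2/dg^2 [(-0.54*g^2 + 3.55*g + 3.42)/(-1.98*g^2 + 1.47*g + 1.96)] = (-24.691392*g^3 - 67.872816*g^2 - 22.935528*g - 16.71978)/(7.762392*g^6 - 17.288964*g^5 - 10.216206*g^4 + 31.052133*g^3 + 10.113012*g^2 - 16.941456*g - 7.529536)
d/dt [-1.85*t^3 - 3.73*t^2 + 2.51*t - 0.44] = -5.55*t^2 - 7.46*t + 2.51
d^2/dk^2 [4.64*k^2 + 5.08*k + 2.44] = 9.28000000000000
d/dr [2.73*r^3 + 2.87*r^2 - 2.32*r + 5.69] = 8.19*r^2 + 5.74*r - 2.32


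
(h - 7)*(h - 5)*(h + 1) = h^3 - 11*h^2 + 23*h + 35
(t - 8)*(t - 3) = t^2 - 11*t + 24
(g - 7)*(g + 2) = g^2 - 5*g - 14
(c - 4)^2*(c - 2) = c^3 - 10*c^2 + 32*c - 32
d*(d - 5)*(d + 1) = d^3 - 4*d^2 - 5*d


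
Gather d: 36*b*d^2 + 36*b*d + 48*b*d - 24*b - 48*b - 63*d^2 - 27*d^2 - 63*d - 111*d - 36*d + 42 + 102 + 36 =-72*b + d^2*(36*b - 90) + d*(84*b - 210) + 180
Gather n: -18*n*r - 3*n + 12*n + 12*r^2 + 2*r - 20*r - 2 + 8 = n*(9 - 18*r) + 12*r^2 - 18*r + 6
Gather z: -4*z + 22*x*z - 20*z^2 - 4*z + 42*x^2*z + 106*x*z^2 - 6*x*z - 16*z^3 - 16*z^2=-16*z^3 + z^2*(106*x - 36) + z*(42*x^2 + 16*x - 8)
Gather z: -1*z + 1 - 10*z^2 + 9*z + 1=-10*z^2 + 8*z + 2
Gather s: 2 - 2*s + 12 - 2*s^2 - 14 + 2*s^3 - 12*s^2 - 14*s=2*s^3 - 14*s^2 - 16*s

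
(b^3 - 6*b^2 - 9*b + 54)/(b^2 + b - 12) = (b^2 - 3*b - 18)/(b + 4)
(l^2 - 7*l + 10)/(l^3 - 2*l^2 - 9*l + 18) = (l - 5)/(l^2 - 9)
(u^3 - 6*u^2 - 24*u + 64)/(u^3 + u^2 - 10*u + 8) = (u - 8)/(u - 1)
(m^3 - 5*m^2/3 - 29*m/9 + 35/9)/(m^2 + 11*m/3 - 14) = (3*m^2 + 2*m - 5)/(3*(m + 6))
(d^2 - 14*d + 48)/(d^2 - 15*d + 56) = (d - 6)/(d - 7)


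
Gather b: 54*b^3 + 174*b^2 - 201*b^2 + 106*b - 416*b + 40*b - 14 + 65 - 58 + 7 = 54*b^3 - 27*b^2 - 270*b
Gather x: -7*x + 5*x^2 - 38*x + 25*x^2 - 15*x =30*x^2 - 60*x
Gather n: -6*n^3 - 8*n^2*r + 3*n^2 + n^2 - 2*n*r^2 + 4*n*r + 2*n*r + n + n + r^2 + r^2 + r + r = -6*n^3 + n^2*(4 - 8*r) + n*(-2*r^2 + 6*r + 2) + 2*r^2 + 2*r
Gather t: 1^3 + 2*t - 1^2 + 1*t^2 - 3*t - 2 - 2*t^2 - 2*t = -t^2 - 3*t - 2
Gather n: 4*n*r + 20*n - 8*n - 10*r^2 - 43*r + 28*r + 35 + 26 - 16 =n*(4*r + 12) - 10*r^2 - 15*r + 45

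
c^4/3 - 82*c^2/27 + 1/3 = (c/3 + 1)*(c - 3)*(c - 1/3)*(c + 1/3)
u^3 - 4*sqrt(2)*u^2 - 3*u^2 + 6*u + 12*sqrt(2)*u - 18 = (u - 3)*(u - 3*sqrt(2))*(u - sqrt(2))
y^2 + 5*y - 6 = (y - 1)*(y + 6)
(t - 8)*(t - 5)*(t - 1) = t^3 - 14*t^2 + 53*t - 40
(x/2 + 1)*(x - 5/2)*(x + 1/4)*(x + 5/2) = x^4/2 + 9*x^3/8 - 23*x^2/8 - 225*x/32 - 25/16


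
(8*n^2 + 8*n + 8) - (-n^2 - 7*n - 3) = 9*n^2 + 15*n + 11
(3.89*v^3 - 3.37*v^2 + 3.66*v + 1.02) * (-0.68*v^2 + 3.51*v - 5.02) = -2.6452*v^5 + 15.9455*v^4 - 33.8453*v^3 + 29.0704*v^2 - 14.793*v - 5.1204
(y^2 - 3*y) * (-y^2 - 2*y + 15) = -y^4 + y^3 + 21*y^2 - 45*y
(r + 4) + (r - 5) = 2*r - 1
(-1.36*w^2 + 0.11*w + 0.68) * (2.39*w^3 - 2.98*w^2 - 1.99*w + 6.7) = -3.2504*w^5 + 4.3157*w^4 + 4.0038*w^3 - 11.3573*w^2 - 0.6162*w + 4.556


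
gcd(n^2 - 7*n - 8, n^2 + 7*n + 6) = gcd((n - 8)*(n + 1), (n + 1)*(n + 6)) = n + 1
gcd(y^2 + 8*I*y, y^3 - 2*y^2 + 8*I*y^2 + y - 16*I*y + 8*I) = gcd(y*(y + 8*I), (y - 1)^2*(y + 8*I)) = y + 8*I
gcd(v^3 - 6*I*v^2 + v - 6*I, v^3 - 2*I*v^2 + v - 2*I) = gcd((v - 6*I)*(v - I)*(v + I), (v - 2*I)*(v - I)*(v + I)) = v^2 + 1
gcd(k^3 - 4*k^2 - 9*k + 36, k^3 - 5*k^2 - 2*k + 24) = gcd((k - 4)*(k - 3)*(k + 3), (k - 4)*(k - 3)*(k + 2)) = k^2 - 7*k + 12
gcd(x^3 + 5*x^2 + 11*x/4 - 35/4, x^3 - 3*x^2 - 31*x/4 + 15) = x + 5/2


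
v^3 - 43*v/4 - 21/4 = (v - 7/2)*(v + 1/2)*(v + 3)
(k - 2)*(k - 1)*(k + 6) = k^3 + 3*k^2 - 16*k + 12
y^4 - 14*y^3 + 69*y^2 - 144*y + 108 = (y - 6)*(y - 3)^2*(y - 2)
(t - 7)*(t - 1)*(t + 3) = t^3 - 5*t^2 - 17*t + 21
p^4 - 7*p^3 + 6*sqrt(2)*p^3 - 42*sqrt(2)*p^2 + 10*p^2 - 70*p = p*(p - 7)*(p + sqrt(2))*(p + 5*sqrt(2))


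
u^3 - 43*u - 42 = (u - 7)*(u + 1)*(u + 6)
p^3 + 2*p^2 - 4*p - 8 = (p - 2)*(p + 2)^2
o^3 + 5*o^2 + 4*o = o*(o + 1)*(o + 4)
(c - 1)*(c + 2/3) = c^2 - c/3 - 2/3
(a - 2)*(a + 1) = a^2 - a - 2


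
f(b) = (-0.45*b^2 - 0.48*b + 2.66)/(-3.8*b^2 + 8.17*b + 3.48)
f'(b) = (-0.9*b - 0.48)/(-3.8*b^2 + 8.17*b + 3.48) + (7.6*b - 8.17)*(-0.45*b^2 - 0.48*b + 2.66)/(-3.8*b^2 + 8.17*b + 3.48)^2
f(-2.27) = -0.04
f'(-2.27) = -0.08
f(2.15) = -0.13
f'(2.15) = -1.00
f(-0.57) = -1.16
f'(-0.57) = -6.01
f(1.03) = 0.21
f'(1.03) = -0.19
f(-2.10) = -0.06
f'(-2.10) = -0.09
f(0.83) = 0.26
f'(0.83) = -0.22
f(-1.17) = -0.23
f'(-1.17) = -0.40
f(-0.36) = 59.90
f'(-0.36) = -14106.32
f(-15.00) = 0.09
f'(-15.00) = -0.00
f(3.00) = 0.46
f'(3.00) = -0.56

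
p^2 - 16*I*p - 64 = (p - 8*I)^2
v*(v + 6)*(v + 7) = v^3 + 13*v^2 + 42*v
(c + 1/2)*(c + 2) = c^2 + 5*c/2 + 1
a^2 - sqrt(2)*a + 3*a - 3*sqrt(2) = (a + 3)*(a - sqrt(2))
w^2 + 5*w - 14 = (w - 2)*(w + 7)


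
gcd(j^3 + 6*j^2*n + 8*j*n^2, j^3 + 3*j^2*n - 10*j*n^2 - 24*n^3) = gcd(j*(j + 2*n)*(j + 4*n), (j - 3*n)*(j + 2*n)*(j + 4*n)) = j^2 + 6*j*n + 8*n^2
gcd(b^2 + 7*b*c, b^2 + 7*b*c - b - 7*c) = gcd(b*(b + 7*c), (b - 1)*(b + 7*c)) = b + 7*c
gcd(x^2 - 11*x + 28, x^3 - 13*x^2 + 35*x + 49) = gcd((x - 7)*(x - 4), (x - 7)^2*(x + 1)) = x - 7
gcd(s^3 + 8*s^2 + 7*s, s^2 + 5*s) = s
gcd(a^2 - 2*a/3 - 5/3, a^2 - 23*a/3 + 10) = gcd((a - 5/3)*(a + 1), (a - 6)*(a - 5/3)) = a - 5/3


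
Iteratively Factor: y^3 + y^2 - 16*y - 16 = (y + 4)*(y^2 - 3*y - 4) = (y - 4)*(y + 4)*(y + 1)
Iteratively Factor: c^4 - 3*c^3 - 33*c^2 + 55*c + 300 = (c - 5)*(c^3 + 2*c^2 - 23*c - 60) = (c - 5)^2*(c^2 + 7*c + 12) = (c - 5)^2*(c + 3)*(c + 4)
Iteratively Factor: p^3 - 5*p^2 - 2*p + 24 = (p - 3)*(p^2 - 2*p - 8) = (p - 4)*(p - 3)*(p + 2)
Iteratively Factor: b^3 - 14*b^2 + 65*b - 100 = (b - 4)*(b^2 - 10*b + 25) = (b - 5)*(b - 4)*(b - 5)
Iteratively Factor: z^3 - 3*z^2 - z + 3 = (z - 3)*(z^2 - 1) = (z - 3)*(z + 1)*(z - 1)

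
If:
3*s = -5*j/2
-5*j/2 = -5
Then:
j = 2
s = -5/3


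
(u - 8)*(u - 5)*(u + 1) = u^3 - 12*u^2 + 27*u + 40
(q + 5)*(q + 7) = q^2 + 12*q + 35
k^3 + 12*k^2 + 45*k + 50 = (k + 2)*(k + 5)^2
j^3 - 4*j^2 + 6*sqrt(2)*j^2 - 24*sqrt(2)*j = j*(j - 4)*(j + 6*sqrt(2))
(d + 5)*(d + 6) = d^2 + 11*d + 30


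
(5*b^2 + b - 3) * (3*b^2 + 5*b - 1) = 15*b^4 + 28*b^3 - 9*b^2 - 16*b + 3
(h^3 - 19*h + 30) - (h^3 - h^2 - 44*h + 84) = h^2 + 25*h - 54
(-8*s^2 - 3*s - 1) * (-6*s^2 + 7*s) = 48*s^4 - 38*s^3 - 15*s^2 - 7*s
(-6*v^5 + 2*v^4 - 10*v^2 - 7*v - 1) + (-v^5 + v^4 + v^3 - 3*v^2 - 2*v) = -7*v^5 + 3*v^4 + v^3 - 13*v^2 - 9*v - 1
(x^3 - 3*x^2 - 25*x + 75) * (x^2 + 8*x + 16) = x^5 + 5*x^4 - 33*x^3 - 173*x^2 + 200*x + 1200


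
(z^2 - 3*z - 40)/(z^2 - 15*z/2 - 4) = 2*(z + 5)/(2*z + 1)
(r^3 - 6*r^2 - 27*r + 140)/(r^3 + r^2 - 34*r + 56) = (r^2 - 2*r - 35)/(r^2 + 5*r - 14)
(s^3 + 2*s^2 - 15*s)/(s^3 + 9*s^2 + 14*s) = (s^2 + 2*s - 15)/(s^2 + 9*s + 14)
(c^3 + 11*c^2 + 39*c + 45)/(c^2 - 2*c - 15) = (c^2 + 8*c + 15)/(c - 5)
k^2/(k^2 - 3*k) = k/(k - 3)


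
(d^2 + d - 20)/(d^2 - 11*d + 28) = (d + 5)/(d - 7)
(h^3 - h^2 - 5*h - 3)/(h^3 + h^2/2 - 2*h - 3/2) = 2*(h - 3)/(2*h - 3)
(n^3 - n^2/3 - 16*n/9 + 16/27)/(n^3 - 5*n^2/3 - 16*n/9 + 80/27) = (3*n - 1)/(3*n - 5)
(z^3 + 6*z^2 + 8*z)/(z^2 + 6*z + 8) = z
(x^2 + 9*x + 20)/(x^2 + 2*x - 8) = (x + 5)/(x - 2)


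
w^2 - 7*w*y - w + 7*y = (w - 1)*(w - 7*y)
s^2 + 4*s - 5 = (s - 1)*(s + 5)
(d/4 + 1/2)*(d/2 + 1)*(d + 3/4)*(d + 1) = d^4/8 + 23*d^3/32 + 47*d^2/32 + 5*d/4 + 3/8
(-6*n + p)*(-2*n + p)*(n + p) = 12*n^3 + 4*n^2*p - 7*n*p^2 + p^3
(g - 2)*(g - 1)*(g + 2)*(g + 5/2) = g^4 + 3*g^3/2 - 13*g^2/2 - 6*g + 10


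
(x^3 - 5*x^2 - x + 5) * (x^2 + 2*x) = x^5 - 3*x^4 - 11*x^3 + 3*x^2 + 10*x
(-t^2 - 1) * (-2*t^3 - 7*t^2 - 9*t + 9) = 2*t^5 + 7*t^4 + 11*t^3 - 2*t^2 + 9*t - 9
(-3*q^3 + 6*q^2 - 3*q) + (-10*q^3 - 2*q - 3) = -13*q^3 + 6*q^2 - 5*q - 3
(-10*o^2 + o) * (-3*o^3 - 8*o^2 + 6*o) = 30*o^5 + 77*o^4 - 68*o^3 + 6*o^2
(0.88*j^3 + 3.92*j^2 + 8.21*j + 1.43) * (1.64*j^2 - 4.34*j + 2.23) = 1.4432*j^5 + 2.6096*j^4 - 1.586*j^3 - 24.5446*j^2 + 12.1021*j + 3.1889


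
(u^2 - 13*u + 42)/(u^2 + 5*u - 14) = (u^2 - 13*u + 42)/(u^2 + 5*u - 14)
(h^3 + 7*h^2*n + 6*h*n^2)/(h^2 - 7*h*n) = (h^2 + 7*h*n + 6*n^2)/(h - 7*n)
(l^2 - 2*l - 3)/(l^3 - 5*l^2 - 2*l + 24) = (l + 1)/(l^2 - 2*l - 8)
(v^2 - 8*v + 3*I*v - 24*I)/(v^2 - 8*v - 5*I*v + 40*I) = (v + 3*I)/(v - 5*I)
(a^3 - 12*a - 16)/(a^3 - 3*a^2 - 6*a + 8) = (a + 2)/(a - 1)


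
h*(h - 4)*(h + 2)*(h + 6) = h^4 + 4*h^3 - 20*h^2 - 48*h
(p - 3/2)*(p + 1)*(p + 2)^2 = p^4 + 7*p^3/2 + p^2/2 - 8*p - 6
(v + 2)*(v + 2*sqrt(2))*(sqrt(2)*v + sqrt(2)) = sqrt(2)*v^3 + 4*v^2 + 3*sqrt(2)*v^2 + 2*sqrt(2)*v + 12*v + 8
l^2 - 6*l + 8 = (l - 4)*(l - 2)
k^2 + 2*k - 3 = (k - 1)*(k + 3)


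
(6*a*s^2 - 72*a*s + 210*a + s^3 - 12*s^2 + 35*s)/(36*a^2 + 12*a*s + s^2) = (s^2 - 12*s + 35)/(6*a + s)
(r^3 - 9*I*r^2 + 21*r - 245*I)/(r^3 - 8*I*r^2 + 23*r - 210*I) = (r - 7*I)/(r - 6*I)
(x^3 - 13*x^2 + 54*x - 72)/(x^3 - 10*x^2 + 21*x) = (x^2 - 10*x + 24)/(x*(x - 7))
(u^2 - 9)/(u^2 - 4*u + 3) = (u + 3)/(u - 1)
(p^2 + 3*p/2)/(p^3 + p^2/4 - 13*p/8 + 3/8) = 4*p/(4*p^2 - 5*p + 1)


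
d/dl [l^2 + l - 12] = 2*l + 1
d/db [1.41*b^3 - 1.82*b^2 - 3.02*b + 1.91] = 4.23*b^2 - 3.64*b - 3.02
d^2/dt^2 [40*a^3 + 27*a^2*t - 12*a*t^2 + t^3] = -24*a + 6*t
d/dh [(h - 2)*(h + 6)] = 2*h + 4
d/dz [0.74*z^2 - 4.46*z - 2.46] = 1.48*z - 4.46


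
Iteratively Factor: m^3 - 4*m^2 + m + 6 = (m - 3)*(m^2 - m - 2) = (m - 3)*(m - 2)*(m + 1)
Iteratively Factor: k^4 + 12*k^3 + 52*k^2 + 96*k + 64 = (k + 4)*(k^3 + 8*k^2 + 20*k + 16) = (k + 4)^2*(k^2 + 4*k + 4) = (k + 2)*(k + 4)^2*(k + 2)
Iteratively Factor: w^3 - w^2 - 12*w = (w + 3)*(w^2 - 4*w) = (w - 4)*(w + 3)*(w)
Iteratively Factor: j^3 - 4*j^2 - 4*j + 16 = (j + 2)*(j^2 - 6*j + 8) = (j - 4)*(j + 2)*(j - 2)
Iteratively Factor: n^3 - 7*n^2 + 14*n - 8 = (n - 2)*(n^2 - 5*n + 4) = (n - 2)*(n - 1)*(n - 4)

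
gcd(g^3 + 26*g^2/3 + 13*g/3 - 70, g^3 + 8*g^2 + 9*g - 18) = g + 6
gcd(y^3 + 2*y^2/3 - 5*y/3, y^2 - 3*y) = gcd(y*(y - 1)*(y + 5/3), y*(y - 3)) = y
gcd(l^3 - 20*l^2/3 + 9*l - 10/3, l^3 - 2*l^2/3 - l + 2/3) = l^2 - 5*l/3 + 2/3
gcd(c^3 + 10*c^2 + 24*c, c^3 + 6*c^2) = c^2 + 6*c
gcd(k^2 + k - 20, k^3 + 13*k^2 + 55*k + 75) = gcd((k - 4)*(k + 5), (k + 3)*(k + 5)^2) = k + 5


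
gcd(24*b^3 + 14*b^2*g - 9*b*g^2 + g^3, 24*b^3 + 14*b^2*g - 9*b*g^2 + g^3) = 24*b^3 + 14*b^2*g - 9*b*g^2 + g^3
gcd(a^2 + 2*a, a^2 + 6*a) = a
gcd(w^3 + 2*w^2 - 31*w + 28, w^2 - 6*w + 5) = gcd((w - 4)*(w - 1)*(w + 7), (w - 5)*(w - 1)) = w - 1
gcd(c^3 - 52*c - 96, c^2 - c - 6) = c + 2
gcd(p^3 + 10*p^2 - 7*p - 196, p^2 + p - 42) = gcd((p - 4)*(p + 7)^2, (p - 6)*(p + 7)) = p + 7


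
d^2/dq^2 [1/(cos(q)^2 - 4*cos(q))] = (-(1 - cos(2*q))^2 - 15*cos(q) - 9*cos(2*q) + 3*cos(3*q) + 27)/((cos(q) - 4)^3*cos(q)^3)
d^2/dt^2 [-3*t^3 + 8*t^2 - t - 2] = 16 - 18*t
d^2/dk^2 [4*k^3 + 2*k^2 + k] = 24*k + 4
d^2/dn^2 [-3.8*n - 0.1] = 0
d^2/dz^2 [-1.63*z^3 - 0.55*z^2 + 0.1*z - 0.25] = -9.78*z - 1.1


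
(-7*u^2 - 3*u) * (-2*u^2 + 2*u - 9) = 14*u^4 - 8*u^3 + 57*u^2 + 27*u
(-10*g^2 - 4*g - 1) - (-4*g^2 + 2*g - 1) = -6*g^2 - 6*g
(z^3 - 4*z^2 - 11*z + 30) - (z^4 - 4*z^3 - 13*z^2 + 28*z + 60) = -z^4 + 5*z^3 + 9*z^2 - 39*z - 30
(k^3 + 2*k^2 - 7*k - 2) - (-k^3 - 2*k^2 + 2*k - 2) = 2*k^3 + 4*k^2 - 9*k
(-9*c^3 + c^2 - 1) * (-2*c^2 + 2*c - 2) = 18*c^5 - 20*c^4 + 20*c^3 - 2*c + 2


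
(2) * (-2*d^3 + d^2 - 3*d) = -4*d^3 + 2*d^2 - 6*d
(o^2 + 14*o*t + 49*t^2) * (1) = o^2 + 14*o*t + 49*t^2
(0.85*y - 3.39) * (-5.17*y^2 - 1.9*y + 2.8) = -4.3945*y^3 + 15.9113*y^2 + 8.821*y - 9.492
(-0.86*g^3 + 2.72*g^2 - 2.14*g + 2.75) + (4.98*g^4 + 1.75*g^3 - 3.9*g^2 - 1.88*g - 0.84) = 4.98*g^4 + 0.89*g^3 - 1.18*g^2 - 4.02*g + 1.91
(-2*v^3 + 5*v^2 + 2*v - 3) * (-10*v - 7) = 20*v^4 - 36*v^3 - 55*v^2 + 16*v + 21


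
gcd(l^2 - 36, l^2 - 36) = l^2 - 36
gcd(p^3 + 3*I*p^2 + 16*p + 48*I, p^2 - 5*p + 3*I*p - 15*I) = p + 3*I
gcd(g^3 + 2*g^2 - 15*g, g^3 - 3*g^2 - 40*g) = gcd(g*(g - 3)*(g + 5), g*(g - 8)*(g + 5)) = g^2 + 5*g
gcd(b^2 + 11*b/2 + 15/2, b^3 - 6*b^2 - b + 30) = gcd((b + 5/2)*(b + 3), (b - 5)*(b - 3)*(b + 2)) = 1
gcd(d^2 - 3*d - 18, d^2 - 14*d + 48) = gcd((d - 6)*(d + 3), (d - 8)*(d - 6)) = d - 6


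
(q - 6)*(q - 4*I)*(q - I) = q^3 - 6*q^2 - 5*I*q^2 - 4*q + 30*I*q + 24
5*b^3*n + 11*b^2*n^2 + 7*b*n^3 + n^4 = n*(b + n)^2*(5*b + n)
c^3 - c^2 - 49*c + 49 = (c - 7)*(c - 1)*(c + 7)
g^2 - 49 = (g - 7)*(g + 7)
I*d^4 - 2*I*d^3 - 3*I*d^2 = d^2*(d - 3)*(I*d + I)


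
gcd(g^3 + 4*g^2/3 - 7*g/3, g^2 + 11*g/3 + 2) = 1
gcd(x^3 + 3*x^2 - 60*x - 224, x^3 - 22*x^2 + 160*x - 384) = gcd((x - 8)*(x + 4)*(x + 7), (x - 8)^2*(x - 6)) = x - 8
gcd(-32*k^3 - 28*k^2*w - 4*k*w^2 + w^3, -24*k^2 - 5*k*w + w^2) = -8*k + w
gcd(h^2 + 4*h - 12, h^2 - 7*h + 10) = h - 2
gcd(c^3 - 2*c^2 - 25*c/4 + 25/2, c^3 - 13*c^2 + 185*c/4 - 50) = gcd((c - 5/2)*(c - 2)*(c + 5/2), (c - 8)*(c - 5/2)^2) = c - 5/2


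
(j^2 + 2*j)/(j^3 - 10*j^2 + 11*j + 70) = j/(j^2 - 12*j + 35)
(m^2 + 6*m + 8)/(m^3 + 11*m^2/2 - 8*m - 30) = 2*(m + 4)/(2*m^2 + 7*m - 30)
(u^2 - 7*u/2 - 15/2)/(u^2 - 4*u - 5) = (u + 3/2)/(u + 1)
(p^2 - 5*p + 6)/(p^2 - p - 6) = (p - 2)/(p + 2)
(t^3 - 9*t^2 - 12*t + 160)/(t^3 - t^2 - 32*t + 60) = (t^2 - 4*t - 32)/(t^2 + 4*t - 12)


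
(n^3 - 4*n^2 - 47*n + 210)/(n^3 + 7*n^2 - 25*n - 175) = (n - 6)/(n + 5)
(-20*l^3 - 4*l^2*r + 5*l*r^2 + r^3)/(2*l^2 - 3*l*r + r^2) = (10*l^2 + 7*l*r + r^2)/(-l + r)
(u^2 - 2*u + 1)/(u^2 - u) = (u - 1)/u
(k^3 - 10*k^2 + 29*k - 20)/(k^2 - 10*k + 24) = (k^2 - 6*k + 5)/(k - 6)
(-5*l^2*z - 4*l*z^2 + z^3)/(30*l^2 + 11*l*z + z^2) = z*(-5*l^2 - 4*l*z + z^2)/(30*l^2 + 11*l*z + z^2)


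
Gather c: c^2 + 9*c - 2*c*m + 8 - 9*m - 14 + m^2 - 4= c^2 + c*(9 - 2*m) + m^2 - 9*m - 10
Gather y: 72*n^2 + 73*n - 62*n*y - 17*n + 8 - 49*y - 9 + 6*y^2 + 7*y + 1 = 72*n^2 + 56*n + 6*y^2 + y*(-62*n - 42)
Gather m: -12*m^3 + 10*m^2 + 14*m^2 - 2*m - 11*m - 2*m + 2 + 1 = -12*m^3 + 24*m^2 - 15*m + 3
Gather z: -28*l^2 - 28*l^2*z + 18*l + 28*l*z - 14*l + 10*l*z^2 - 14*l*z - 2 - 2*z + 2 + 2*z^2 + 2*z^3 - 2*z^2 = -28*l^2 + 10*l*z^2 + 4*l + 2*z^3 + z*(-28*l^2 + 14*l - 2)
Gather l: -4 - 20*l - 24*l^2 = -24*l^2 - 20*l - 4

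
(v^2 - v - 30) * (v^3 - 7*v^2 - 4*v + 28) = v^5 - 8*v^4 - 27*v^3 + 242*v^2 + 92*v - 840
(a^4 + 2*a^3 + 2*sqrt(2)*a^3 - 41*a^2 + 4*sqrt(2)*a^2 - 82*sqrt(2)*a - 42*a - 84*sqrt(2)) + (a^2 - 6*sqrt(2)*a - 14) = a^4 + 2*a^3 + 2*sqrt(2)*a^3 - 40*a^2 + 4*sqrt(2)*a^2 - 88*sqrt(2)*a - 42*a - 84*sqrt(2) - 14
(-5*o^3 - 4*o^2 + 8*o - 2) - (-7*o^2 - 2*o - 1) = -5*o^3 + 3*o^2 + 10*o - 1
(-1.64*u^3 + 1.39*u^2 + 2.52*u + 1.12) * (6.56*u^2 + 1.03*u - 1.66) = -10.7584*u^5 + 7.4292*u^4 + 20.6853*u^3 + 7.6354*u^2 - 3.0296*u - 1.8592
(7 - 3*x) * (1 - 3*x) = 9*x^2 - 24*x + 7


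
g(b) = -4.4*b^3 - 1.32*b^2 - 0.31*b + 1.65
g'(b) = -13.2*b^2 - 2.64*b - 0.31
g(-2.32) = 50.21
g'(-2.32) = -65.23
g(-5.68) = 767.13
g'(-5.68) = -411.18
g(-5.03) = 529.77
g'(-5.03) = -321.00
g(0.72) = -0.90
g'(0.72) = -9.05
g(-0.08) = 1.67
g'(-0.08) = -0.18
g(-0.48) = 1.98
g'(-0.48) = -2.08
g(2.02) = -40.63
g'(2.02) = -59.50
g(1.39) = -13.15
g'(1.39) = -29.48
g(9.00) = -3315.66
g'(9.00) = -1093.27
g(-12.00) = 7418.49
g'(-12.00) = -1869.43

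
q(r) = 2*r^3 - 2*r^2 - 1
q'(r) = 6*r^2 - 4*r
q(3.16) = 42.14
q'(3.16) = 47.27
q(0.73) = -1.29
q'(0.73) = 0.28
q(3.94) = 90.28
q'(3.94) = 77.38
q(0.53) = -1.26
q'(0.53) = -0.43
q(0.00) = -1.00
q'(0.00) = 0.00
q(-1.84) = -20.23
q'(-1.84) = 27.67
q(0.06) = -1.01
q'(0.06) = -0.22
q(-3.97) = -157.66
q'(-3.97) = 110.45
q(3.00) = 35.00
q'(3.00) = 42.00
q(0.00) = -1.00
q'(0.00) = 0.00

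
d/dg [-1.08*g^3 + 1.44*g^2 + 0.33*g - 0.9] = -3.24*g^2 + 2.88*g + 0.33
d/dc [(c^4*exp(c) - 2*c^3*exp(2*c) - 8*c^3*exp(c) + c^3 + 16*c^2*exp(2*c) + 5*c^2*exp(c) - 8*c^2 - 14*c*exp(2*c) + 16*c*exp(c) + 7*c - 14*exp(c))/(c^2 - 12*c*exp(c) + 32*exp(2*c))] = ((c^2 - 12*c*exp(c) + 32*exp(2*c))*(c^4*exp(c) - 4*c^3*exp(2*c) - 4*c^3*exp(c) + 26*c^2*exp(2*c) - 19*c^2*exp(c) + 3*c^2 + 4*c*exp(2*c) + 26*c*exp(c) - 16*c - 14*exp(2*c) + 2*exp(c) + 7) + 2*(6*c*exp(c) - c - 32*exp(2*c) + 6*exp(c))*(c^4*exp(c) - 2*c^3*exp(2*c) - 8*c^3*exp(c) + c^3 + 16*c^2*exp(2*c) + 5*c^2*exp(c) - 8*c^2 - 14*c*exp(2*c) + 16*c*exp(c) + 7*c - 14*exp(c)))/(c^2 - 12*c*exp(c) + 32*exp(2*c))^2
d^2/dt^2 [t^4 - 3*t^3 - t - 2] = 6*t*(2*t - 3)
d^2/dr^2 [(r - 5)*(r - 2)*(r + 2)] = 6*r - 10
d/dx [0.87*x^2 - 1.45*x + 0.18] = 1.74*x - 1.45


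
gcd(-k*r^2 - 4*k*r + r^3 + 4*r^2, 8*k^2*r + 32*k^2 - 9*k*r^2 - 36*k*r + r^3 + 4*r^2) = -k*r - 4*k + r^2 + 4*r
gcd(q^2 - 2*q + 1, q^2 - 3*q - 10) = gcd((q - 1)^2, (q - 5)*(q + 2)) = 1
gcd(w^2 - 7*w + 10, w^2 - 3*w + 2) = w - 2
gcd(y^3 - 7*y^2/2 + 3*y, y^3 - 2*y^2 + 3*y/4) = y^2 - 3*y/2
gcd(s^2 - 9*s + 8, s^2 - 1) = s - 1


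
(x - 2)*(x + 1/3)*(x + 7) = x^3 + 16*x^2/3 - 37*x/3 - 14/3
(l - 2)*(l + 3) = l^2 + l - 6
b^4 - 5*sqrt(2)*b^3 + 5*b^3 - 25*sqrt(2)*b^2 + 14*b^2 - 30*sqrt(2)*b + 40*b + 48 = (b + 2)*(b + 3)*(b - 4*sqrt(2))*(b - sqrt(2))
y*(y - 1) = y^2 - y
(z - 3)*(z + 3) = z^2 - 9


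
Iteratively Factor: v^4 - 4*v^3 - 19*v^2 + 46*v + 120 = (v + 3)*(v^3 - 7*v^2 + 2*v + 40) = (v - 5)*(v + 3)*(v^2 - 2*v - 8) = (v - 5)*(v + 2)*(v + 3)*(v - 4)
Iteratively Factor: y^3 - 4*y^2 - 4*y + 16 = (y + 2)*(y^2 - 6*y + 8) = (y - 4)*(y + 2)*(y - 2)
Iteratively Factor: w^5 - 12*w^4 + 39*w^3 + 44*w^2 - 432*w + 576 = (w - 3)*(w^4 - 9*w^3 + 12*w^2 + 80*w - 192) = (w - 4)*(w - 3)*(w^3 - 5*w^2 - 8*w + 48) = (w - 4)^2*(w - 3)*(w^2 - w - 12) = (w - 4)^2*(w - 3)*(w + 3)*(w - 4)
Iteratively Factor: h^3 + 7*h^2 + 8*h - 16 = (h + 4)*(h^2 + 3*h - 4) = (h + 4)^2*(h - 1)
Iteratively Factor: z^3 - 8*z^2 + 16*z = (z - 4)*(z^2 - 4*z) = z*(z - 4)*(z - 4)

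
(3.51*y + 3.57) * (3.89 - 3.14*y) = -11.0214*y^2 + 2.4441*y + 13.8873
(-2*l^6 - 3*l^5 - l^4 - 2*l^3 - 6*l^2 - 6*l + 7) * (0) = 0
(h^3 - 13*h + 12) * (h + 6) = h^4 + 6*h^3 - 13*h^2 - 66*h + 72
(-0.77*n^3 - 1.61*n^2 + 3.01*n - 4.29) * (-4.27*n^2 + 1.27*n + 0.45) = 3.2879*n^5 + 5.8968*n^4 - 15.2439*n^3 + 21.4165*n^2 - 4.0938*n - 1.9305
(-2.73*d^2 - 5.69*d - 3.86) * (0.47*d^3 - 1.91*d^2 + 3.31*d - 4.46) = -1.2831*d^5 + 2.54*d^4 + 0.0174000000000003*d^3 + 0.714500000000001*d^2 + 12.6008*d + 17.2156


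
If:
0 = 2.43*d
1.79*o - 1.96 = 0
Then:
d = 0.00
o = 1.09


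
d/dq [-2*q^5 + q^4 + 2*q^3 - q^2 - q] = -10*q^4 + 4*q^3 + 6*q^2 - 2*q - 1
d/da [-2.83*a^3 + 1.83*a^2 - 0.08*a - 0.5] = -8.49*a^2 + 3.66*a - 0.08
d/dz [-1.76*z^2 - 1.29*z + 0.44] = -3.52*z - 1.29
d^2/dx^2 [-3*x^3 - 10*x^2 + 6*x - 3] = -18*x - 20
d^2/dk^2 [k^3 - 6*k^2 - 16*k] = 6*k - 12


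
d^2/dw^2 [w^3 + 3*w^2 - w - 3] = 6*w + 6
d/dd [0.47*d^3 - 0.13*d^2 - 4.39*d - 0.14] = 1.41*d^2 - 0.26*d - 4.39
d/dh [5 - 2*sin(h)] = -2*cos(h)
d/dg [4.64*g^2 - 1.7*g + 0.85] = 9.28*g - 1.7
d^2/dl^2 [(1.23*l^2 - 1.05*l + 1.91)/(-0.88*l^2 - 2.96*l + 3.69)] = (-8.88178419700125e-16*l^4 + 8.034048*l^3 - 32.83896*l^2 - 9.393648*l - 56.432182)/(0.681472*l^6 + 6.876672*l^5 + 14.558016*l^4 - 31.735936*l^3 - 61.044408*l^2 + 120.910968*l - 50.243409)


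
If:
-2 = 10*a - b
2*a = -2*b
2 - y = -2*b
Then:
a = -2/11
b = 2/11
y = 26/11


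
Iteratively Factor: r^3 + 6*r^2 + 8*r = (r)*(r^2 + 6*r + 8) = r*(r + 2)*(r + 4)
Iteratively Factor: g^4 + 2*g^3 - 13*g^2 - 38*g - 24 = (g - 4)*(g^3 + 6*g^2 + 11*g + 6) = (g - 4)*(g + 2)*(g^2 + 4*g + 3) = (g - 4)*(g + 2)*(g + 3)*(g + 1)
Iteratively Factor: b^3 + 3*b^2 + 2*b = (b + 1)*(b^2 + 2*b) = (b + 1)*(b + 2)*(b)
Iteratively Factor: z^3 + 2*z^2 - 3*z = (z)*(z^2 + 2*z - 3) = z*(z + 3)*(z - 1)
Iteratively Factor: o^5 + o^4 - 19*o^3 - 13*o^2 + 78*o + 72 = (o + 1)*(o^4 - 19*o^2 + 6*o + 72) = (o - 3)*(o + 1)*(o^3 + 3*o^2 - 10*o - 24) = (o - 3)*(o + 1)*(o + 4)*(o^2 - o - 6) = (o - 3)^2*(o + 1)*(o + 4)*(o + 2)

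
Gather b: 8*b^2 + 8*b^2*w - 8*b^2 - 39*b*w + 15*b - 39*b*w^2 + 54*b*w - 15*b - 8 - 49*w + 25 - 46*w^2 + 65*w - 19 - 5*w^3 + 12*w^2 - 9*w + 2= 8*b^2*w + b*(-39*w^2 + 15*w) - 5*w^3 - 34*w^2 + 7*w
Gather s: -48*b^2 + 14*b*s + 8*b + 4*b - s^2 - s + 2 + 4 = -48*b^2 + 12*b - s^2 + s*(14*b - 1) + 6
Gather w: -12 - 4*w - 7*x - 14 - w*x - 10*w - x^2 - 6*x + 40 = w*(-x - 14) - x^2 - 13*x + 14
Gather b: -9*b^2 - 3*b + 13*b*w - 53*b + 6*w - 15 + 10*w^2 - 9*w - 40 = -9*b^2 + b*(13*w - 56) + 10*w^2 - 3*w - 55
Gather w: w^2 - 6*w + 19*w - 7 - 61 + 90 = w^2 + 13*w + 22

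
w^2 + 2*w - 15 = (w - 3)*(w + 5)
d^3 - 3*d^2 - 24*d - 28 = (d - 7)*(d + 2)^2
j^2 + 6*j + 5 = (j + 1)*(j + 5)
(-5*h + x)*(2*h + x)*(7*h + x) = -70*h^3 - 31*h^2*x + 4*h*x^2 + x^3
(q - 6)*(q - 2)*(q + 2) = q^3 - 6*q^2 - 4*q + 24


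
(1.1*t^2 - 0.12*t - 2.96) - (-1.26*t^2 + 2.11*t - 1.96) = 2.36*t^2 - 2.23*t - 1.0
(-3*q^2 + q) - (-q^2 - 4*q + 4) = -2*q^2 + 5*q - 4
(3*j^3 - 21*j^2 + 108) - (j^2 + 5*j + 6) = 3*j^3 - 22*j^2 - 5*j + 102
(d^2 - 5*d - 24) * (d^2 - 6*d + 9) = d^4 - 11*d^3 + 15*d^2 + 99*d - 216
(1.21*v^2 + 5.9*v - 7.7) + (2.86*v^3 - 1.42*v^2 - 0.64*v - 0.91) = 2.86*v^3 - 0.21*v^2 + 5.26*v - 8.61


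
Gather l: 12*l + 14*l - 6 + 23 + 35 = 26*l + 52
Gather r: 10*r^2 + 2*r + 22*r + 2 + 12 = 10*r^2 + 24*r + 14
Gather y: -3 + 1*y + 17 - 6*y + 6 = 20 - 5*y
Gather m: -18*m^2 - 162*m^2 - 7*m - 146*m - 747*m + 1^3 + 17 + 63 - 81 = -180*m^2 - 900*m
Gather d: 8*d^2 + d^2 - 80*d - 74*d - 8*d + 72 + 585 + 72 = 9*d^2 - 162*d + 729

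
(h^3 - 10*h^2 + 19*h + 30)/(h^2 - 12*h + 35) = (h^2 - 5*h - 6)/(h - 7)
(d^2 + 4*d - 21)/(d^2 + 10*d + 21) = (d - 3)/(d + 3)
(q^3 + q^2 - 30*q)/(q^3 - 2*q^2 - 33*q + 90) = q/(q - 3)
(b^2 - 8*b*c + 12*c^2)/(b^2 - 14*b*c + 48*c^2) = (b - 2*c)/(b - 8*c)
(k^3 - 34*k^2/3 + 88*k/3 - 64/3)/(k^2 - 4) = (3*k^2 - 28*k + 32)/(3*(k + 2))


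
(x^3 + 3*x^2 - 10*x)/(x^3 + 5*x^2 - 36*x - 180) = x*(x - 2)/(x^2 - 36)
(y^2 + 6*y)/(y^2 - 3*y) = (y + 6)/(y - 3)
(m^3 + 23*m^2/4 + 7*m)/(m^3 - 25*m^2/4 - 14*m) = (m + 4)/(m - 8)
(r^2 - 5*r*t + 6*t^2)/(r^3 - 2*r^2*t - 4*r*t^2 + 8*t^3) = (r - 3*t)/(r^2 - 4*t^2)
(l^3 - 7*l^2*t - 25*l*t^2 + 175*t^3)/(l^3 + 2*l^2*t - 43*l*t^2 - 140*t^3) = (l - 5*t)/(l + 4*t)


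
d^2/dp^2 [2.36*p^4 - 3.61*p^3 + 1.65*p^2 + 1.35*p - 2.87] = 28.32*p^2 - 21.66*p + 3.3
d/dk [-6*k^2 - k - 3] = -12*k - 1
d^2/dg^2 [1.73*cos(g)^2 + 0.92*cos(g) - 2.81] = -0.92*cos(g) - 3.46*cos(2*g)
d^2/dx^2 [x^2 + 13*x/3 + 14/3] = 2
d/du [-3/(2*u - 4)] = 3/(2*(u - 2)^2)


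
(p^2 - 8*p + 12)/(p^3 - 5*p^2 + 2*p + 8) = (p - 6)/(p^2 - 3*p - 4)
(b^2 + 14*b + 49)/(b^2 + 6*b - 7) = (b + 7)/(b - 1)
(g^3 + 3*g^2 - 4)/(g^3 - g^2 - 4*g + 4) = (g + 2)/(g - 2)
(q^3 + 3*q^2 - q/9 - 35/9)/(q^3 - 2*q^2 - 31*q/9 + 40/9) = (3*q + 7)/(3*q - 8)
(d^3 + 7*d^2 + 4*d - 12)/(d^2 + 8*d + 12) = d - 1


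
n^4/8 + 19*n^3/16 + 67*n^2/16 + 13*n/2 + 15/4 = (n/4 + 1/2)*(n/2 + 1)*(n + 5/2)*(n + 3)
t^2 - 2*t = t*(t - 2)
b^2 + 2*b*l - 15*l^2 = (b - 3*l)*(b + 5*l)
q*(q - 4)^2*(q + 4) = q^4 - 4*q^3 - 16*q^2 + 64*q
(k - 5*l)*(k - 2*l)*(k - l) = k^3 - 8*k^2*l + 17*k*l^2 - 10*l^3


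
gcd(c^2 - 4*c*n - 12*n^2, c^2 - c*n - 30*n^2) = c - 6*n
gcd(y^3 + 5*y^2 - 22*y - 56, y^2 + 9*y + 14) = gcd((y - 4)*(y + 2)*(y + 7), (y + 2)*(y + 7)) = y^2 + 9*y + 14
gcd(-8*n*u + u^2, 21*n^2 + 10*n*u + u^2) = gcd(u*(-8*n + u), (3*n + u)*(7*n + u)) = 1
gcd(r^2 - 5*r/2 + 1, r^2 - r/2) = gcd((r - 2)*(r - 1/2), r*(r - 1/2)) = r - 1/2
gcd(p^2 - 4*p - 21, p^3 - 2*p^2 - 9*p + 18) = p + 3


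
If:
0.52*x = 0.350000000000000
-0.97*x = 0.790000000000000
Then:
No Solution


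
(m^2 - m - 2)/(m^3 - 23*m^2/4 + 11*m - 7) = 4*(m + 1)/(4*m^2 - 15*m + 14)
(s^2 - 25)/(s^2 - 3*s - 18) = (25 - s^2)/(-s^2 + 3*s + 18)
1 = 1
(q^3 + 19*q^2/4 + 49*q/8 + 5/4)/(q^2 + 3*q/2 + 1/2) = (8*q^3 + 38*q^2 + 49*q + 10)/(4*(2*q^2 + 3*q + 1))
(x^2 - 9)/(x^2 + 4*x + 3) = (x - 3)/(x + 1)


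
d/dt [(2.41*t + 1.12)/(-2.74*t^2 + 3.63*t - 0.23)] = (6.6034*t^2 + 6.1376*t - 4.6199)/(7.5076*t^4 - 19.8924*t^3 + 14.4373*t^2 - 1.6698*t + 0.0529)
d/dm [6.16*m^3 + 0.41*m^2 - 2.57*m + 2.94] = 18.48*m^2 + 0.82*m - 2.57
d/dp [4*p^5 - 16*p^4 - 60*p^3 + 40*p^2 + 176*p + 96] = 20*p^4 - 64*p^3 - 180*p^2 + 80*p + 176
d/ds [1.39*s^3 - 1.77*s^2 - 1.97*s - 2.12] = 4.17*s^2 - 3.54*s - 1.97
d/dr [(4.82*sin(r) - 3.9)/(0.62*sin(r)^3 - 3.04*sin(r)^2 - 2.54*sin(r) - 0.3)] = (-5.9768*sin(r)^3 + 21.9068*sin(r)^2 - 23.712*sin(r) - 11.352)*cos(r)/(0.3844*sin(r)^6 - 3.7696*sin(r)^5 + 6.092*sin(r)^4 + 15.0712*sin(r)^3 + 8.2756*sin(r)^2 + 1.524*sin(r) + 0.09)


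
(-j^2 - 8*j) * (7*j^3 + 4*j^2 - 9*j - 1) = -7*j^5 - 60*j^4 - 23*j^3 + 73*j^2 + 8*j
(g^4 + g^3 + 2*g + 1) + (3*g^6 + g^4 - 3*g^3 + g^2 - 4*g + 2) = 3*g^6 + 2*g^4 - 2*g^3 + g^2 - 2*g + 3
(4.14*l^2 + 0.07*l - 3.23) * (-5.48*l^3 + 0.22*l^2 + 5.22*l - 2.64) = -22.6872*l^5 + 0.5272*l^4 + 39.3266*l^3 - 11.2748*l^2 - 17.0454*l + 8.5272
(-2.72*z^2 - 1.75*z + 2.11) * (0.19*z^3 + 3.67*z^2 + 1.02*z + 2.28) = -0.5168*z^5 - 10.3149*z^4 - 8.796*z^3 - 0.242900000000001*z^2 - 1.8378*z + 4.8108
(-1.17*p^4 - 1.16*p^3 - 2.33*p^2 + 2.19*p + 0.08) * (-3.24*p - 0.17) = 3.7908*p^5 + 3.9573*p^4 + 7.7464*p^3 - 6.6995*p^2 - 0.6315*p - 0.0136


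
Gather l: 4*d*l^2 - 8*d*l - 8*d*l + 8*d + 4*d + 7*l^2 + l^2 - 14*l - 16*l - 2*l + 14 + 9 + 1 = 12*d + l^2*(4*d + 8) + l*(-16*d - 32) + 24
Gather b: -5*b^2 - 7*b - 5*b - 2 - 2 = -5*b^2 - 12*b - 4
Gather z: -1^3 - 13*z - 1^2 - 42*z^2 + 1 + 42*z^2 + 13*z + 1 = 0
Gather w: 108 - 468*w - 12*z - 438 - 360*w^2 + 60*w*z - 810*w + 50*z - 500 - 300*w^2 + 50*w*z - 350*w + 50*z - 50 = -660*w^2 + w*(110*z - 1628) + 88*z - 880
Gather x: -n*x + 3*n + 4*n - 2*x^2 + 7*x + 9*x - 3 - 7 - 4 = 7*n - 2*x^2 + x*(16 - n) - 14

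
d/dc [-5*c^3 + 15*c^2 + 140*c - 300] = -15*c^2 + 30*c + 140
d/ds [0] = 0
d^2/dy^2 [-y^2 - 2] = -2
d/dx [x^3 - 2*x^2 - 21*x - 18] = 3*x^2 - 4*x - 21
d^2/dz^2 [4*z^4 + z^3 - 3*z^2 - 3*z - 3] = 48*z^2 + 6*z - 6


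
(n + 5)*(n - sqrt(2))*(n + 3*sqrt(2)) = n^3 + 2*sqrt(2)*n^2 + 5*n^2 - 6*n + 10*sqrt(2)*n - 30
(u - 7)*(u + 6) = u^2 - u - 42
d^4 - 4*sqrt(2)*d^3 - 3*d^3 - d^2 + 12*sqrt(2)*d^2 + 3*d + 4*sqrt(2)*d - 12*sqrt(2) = (d - 3)*(d - 1)*(d + 1)*(d - 4*sqrt(2))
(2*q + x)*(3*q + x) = 6*q^2 + 5*q*x + x^2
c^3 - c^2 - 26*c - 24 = (c - 6)*(c + 1)*(c + 4)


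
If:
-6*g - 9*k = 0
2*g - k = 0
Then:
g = 0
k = 0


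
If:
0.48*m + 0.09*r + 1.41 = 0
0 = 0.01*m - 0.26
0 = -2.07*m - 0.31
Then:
No Solution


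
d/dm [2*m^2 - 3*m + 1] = 4*m - 3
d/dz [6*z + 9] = 6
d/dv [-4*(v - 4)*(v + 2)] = 8 - 8*v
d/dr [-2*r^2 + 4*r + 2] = 4 - 4*r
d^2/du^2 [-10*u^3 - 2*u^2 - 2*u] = -60*u - 4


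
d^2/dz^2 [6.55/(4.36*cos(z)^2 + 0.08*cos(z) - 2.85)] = (-498.05152*(1 - cos(z)^2)^2 - 6.85392*cos(z)^3 - 574.62888*cos(z)^2 + 12.21444*cos(z) + 660.91596)/(4.36*cos(z)^2 + 0.08*cos(z) - 2.85)^3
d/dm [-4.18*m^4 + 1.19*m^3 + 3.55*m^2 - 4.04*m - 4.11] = -16.72*m^3 + 3.57*m^2 + 7.1*m - 4.04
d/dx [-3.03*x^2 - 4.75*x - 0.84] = -6.06*x - 4.75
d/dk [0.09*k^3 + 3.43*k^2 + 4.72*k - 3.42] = 0.27*k^2 + 6.86*k + 4.72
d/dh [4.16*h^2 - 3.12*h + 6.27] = 8.32*h - 3.12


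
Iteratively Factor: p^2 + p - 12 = (p - 3)*(p + 4)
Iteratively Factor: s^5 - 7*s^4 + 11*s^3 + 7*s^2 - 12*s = (s - 4)*(s^4 - 3*s^3 - s^2 + 3*s) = (s - 4)*(s - 3)*(s^3 - s) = (s - 4)*(s - 3)*(s + 1)*(s^2 - s) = s*(s - 4)*(s - 3)*(s + 1)*(s - 1)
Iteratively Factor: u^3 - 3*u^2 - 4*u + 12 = (u + 2)*(u^2 - 5*u + 6) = (u - 3)*(u + 2)*(u - 2)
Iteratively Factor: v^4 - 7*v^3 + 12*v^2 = (v - 3)*(v^3 - 4*v^2) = v*(v - 3)*(v^2 - 4*v) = v^2*(v - 3)*(v - 4)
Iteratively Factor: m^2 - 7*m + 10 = (m - 5)*(m - 2)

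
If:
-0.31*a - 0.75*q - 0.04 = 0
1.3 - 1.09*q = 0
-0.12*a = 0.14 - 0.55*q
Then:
No Solution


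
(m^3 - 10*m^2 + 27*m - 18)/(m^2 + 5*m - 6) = (m^2 - 9*m + 18)/(m + 6)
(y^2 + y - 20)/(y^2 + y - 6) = (y^2 + y - 20)/(y^2 + y - 6)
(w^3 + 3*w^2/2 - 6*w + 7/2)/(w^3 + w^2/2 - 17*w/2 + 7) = (w - 1)/(w - 2)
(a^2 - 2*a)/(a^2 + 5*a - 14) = a/(a + 7)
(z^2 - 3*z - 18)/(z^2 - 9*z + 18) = (z + 3)/(z - 3)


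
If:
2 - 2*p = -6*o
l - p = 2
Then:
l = p + 2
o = p/3 - 1/3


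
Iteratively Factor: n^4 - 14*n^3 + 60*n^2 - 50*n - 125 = (n - 5)*(n^3 - 9*n^2 + 15*n + 25) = (n - 5)^2*(n^2 - 4*n - 5) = (n - 5)^3*(n + 1)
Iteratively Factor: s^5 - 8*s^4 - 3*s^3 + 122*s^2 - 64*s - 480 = (s - 4)*(s^4 - 4*s^3 - 19*s^2 + 46*s + 120) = (s - 5)*(s - 4)*(s^3 + s^2 - 14*s - 24) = (s - 5)*(s - 4)*(s + 3)*(s^2 - 2*s - 8) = (s - 5)*(s - 4)^2*(s + 3)*(s + 2)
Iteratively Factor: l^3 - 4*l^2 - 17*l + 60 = (l + 4)*(l^2 - 8*l + 15) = (l - 5)*(l + 4)*(l - 3)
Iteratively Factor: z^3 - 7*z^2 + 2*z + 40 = (z - 4)*(z^2 - 3*z - 10) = (z - 4)*(z + 2)*(z - 5)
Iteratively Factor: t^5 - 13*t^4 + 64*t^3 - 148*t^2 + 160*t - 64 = (t - 2)*(t^4 - 11*t^3 + 42*t^2 - 64*t + 32) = (t - 2)*(t - 1)*(t^3 - 10*t^2 + 32*t - 32) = (t - 2)^2*(t - 1)*(t^2 - 8*t + 16) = (t - 4)*(t - 2)^2*(t - 1)*(t - 4)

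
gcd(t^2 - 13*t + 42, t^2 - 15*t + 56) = t - 7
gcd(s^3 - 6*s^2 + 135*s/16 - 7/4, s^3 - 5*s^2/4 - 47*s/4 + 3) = s^2 - 17*s/4 + 1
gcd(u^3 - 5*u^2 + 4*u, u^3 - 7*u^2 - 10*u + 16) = u - 1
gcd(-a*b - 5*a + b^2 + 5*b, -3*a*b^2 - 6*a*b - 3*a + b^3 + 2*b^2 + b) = 1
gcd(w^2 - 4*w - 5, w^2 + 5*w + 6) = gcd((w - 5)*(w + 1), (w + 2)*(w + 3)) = 1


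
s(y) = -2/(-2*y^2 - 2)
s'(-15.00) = 0.00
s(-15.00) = 0.00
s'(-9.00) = 0.00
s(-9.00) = 0.01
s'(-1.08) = 0.46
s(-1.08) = 0.46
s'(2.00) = -0.16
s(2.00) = 0.20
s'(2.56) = -0.09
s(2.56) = 0.13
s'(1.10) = -0.45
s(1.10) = 0.45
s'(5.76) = -0.01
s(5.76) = 0.03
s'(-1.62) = 0.25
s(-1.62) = 0.28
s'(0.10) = -0.20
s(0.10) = 0.99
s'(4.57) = -0.02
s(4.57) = 0.05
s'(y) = -8*y/(-2*y^2 - 2)^2 = -2*y/(y^2 + 1)^2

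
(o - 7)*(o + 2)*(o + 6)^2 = o^4 + 7*o^3 - 38*o^2 - 348*o - 504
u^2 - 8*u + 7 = (u - 7)*(u - 1)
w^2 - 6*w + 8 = (w - 4)*(w - 2)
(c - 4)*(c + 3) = c^2 - c - 12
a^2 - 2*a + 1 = (a - 1)^2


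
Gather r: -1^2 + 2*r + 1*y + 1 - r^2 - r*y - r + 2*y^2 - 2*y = -r^2 + r*(1 - y) + 2*y^2 - y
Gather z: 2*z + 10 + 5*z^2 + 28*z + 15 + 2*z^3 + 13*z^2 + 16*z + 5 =2*z^3 + 18*z^2 + 46*z + 30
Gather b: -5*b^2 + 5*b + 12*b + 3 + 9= -5*b^2 + 17*b + 12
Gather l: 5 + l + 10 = l + 15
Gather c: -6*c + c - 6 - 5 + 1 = -5*c - 10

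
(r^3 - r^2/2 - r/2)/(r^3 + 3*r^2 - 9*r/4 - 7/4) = 2*r/(2*r + 7)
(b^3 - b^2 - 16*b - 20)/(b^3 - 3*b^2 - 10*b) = (b + 2)/b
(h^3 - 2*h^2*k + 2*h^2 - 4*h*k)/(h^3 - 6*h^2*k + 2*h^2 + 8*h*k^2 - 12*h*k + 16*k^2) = h/(h - 4*k)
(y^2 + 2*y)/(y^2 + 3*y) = (y + 2)/(y + 3)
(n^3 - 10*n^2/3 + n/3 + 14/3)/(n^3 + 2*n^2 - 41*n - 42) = (n^2 - 13*n/3 + 14/3)/(n^2 + n - 42)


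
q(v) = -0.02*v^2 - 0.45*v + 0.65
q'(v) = -0.04*v - 0.45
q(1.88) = -0.27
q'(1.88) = -0.53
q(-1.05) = 1.10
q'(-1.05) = -0.41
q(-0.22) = 0.75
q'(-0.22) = -0.44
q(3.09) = -0.93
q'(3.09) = -0.57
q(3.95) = -1.44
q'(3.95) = -0.61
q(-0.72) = 0.96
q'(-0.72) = -0.42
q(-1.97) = 1.46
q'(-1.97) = -0.37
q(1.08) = 0.14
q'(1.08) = -0.49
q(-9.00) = 3.08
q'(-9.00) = -0.09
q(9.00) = -5.02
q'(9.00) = -0.81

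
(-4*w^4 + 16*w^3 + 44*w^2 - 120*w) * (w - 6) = -4*w^5 + 40*w^4 - 52*w^3 - 384*w^2 + 720*w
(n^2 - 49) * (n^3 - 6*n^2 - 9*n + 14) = n^5 - 6*n^4 - 58*n^3 + 308*n^2 + 441*n - 686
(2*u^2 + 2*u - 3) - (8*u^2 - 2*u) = -6*u^2 + 4*u - 3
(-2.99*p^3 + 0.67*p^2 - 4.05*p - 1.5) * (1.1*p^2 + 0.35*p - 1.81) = -3.289*p^5 - 0.3095*p^4 + 1.1914*p^3 - 4.2802*p^2 + 6.8055*p + 2.715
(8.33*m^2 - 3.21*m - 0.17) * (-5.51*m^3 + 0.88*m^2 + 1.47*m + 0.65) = -45.8983*m^5 + 25.0175*m^4 + 10.357*m^3 + 0.5462*m^2 - 2.3364*m - 0.1105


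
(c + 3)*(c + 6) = c^2 + 9*c + 18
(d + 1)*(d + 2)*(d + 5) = d^3 + 8*d^2 + 17*d + 10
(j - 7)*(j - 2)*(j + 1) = j^3 - 8*j^2 + 5*j + 14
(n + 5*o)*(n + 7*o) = n^2 + 12*n*o + 35*o^2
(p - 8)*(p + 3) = p^2 - 5*p - 24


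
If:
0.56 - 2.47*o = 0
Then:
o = 0.23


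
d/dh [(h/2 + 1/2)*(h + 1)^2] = 3*(h + 1)^2/2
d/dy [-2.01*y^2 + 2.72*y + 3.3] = 2.72 - 4.02*y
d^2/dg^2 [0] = 0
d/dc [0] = 0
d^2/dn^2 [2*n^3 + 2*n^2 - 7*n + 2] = 12*n + 4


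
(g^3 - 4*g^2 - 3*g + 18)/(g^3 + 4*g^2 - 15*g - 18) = (g^2 - g - 6)/(g^2 + 7*g + 6)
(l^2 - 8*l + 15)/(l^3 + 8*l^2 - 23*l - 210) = (l - 3)/(l^2 + 13*l + 42)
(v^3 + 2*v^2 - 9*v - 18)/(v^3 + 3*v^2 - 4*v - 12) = (v - 3)/(v - 2)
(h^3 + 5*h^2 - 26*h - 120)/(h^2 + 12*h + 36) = (h^2 - h - 20)/(h + 6)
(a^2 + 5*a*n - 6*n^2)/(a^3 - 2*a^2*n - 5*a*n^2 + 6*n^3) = (a + 6*n)/(a^2 - a*n - 6*n^2)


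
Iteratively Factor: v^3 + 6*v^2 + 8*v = (v + 2)*(v^2 + 4*v) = v*(v + 2)*(v + 4)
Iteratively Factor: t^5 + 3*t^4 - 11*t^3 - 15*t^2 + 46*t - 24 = (t - 2)*(t^4 + 5*t^3 - t^2 - 17*t + 12) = (t - 2)*(t - 1)*(t^3 + 6*t^2 + 5*t - 12) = (t - 2)*(t - 1)^2*(t^2 + 7*t + 12) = (t - 2)*(t - 1)^2*(t + 4)*(t + 3)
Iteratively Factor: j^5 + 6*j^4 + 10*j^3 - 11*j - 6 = (j - 1)*(j^4 + 7*j^3 + 17*j^2 + 17*j + 6) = (j - 1)*(j + 3)*(j^3 + 4*j^2 + 5*j + 2) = (j - 1)*(j + 2)*(j + 3)*(j^2 + 2*j + 1) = (j - 1)*(j + 1)*(j + 2)*(j + 3)*(j + 1)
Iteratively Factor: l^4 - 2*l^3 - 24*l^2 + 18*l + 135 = (l - 5)*(l^3 + 3*l^2 - 9*l - 27) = (l - 5)*(l - 3)*(l^2 + 6*l + 9) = (l - 5)*(l - 3)*(l + 3)*(l + 3)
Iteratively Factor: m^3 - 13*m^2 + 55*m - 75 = (m - 3)*(m^2 - 10*m + 25) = (m - 5)*(m - 3)*(m - 5)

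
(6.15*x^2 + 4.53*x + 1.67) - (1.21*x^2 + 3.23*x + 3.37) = 4.94*x^2 + 1.3*x - 1.7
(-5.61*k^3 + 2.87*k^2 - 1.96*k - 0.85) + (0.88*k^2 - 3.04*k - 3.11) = -5.61*k^3 + 3.75*k^2 - 5.0*k - 3.96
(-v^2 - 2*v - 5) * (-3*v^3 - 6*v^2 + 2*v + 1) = 3*v^5 + 12*v^4 + 25*v^3 + 25*v^2 - 12*v - 5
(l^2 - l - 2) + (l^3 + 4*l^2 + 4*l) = l^3 + 5*l^2 + 3*l - 2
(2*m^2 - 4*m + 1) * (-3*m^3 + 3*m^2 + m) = -6*m^5 + 18*m^4 - 13*m^3 - m^2 + m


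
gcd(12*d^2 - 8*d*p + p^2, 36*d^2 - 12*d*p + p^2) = -6*d + p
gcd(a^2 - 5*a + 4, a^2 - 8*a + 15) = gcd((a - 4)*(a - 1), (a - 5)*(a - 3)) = 1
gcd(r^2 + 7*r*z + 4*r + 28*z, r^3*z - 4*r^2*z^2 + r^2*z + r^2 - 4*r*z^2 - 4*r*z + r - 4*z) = 1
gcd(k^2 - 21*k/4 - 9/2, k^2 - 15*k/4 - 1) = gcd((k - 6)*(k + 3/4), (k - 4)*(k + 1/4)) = 1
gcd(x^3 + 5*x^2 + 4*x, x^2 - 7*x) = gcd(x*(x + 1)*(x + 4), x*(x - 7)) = x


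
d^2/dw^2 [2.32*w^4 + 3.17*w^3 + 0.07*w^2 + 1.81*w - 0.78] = 27.84*w^2 + 19.02*w + 0.14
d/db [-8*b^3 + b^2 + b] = -24*b^2 + 2*b + 1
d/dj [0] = 0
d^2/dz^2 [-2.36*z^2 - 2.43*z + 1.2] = -4.72000000000000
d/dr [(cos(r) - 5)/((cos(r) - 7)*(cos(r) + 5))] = (cos(r)^2 - 10*cos(r) + 45)*sin(r)/((cos(r) - 7)^2*(cos(r) + 5)^2)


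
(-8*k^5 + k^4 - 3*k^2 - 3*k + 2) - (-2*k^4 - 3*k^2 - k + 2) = -8*k^5 + 3*k^4 - 2*k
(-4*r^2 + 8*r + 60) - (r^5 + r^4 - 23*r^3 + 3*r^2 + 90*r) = -r^5 - r^4 + 23*r^3 - 7*r^2 - 82*r + 60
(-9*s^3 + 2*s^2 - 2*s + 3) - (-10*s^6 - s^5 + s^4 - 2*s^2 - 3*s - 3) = 10*s^6 + s^5 - s^4 - 9*s^3 + 4*s^2 + s + 6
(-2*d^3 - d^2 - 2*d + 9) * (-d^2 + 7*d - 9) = 2*d^5 - 13*d^4 + 13*d^3 - 14*d^2 + 81*d - 81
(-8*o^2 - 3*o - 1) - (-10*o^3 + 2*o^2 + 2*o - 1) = 10*o^3 - 10*o^2 - 5*o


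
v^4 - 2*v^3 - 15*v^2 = v^2*(v - 5)*(v + 3)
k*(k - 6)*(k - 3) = k^3 - 9*k^2 + 18*k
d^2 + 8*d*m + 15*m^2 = (d + 3*m)*(d + 5*m)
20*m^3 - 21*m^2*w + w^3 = (-4*m + w)*(-m + w)*(5*m + w)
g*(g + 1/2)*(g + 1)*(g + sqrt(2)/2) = g^4 + sqrt(2)*g^3/2 + 3*g^3/2 + g^2/2 + 3*sqrt(2)*g^2/4 + sqrt(2)*g/4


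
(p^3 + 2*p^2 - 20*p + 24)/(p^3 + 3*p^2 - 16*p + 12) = (p - 2)/(p - 1)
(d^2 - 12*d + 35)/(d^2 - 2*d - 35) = (d - 5)/(d + 5)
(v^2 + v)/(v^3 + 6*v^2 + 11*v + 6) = v/(v^2 + 5*v + 6)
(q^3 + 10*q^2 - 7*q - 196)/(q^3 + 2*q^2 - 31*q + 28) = (q + 7)/(q - 1)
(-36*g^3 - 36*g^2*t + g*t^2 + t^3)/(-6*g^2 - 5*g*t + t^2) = 6*g + t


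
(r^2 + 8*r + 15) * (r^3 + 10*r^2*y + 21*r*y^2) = r^5 + 10*r^4*y + 8*r^4 + 21*r^3*y^2 + 80*r^3*y + 15*r^3 + 168*r^2*y^2 + 150*r^2*y + 315*r*y^2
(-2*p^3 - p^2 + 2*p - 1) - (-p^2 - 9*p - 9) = -2*p^3 + 11*p + 8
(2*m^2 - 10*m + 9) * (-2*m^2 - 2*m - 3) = -4*m^4 + 16*m^3 - 4*m^2 + 12*m - 27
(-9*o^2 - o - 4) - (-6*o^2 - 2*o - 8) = -3*o^2 + o + 4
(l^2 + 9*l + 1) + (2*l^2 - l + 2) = 3*l^2 + 8*l + 3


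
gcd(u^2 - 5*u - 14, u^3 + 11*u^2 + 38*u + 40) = u + 2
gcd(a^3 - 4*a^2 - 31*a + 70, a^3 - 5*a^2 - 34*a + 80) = a^2 + 3*a - 10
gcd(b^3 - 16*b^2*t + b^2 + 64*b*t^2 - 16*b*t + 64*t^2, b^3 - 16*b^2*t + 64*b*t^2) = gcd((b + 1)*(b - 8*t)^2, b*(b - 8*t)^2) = b^2 - 16*b*t + 64*t^2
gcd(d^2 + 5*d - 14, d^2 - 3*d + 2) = d - 2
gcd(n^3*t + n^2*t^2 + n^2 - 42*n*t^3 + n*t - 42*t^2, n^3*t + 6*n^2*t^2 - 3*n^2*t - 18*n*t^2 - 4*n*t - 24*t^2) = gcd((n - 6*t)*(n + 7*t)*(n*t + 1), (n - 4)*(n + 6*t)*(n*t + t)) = 1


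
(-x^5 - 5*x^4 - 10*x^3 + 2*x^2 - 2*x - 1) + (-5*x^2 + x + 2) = -x^5 - 5*x^4 - 10*x^3 - 3*x^2 - x + 1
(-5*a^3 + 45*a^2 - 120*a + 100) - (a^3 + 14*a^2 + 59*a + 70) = -6*a^3 + 31*a^2 - 179*a + 30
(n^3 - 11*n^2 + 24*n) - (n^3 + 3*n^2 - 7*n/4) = -14*n^2 + 103*n/4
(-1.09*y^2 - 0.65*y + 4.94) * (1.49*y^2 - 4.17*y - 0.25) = -1.6241*y^4 + 3.5768*y^3 + 10.3436*y^2 - 20.4373*y - 1.235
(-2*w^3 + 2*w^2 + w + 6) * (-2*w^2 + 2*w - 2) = 4*w^5 - 8*w^4 + 6*w^3 - 14*w^2 + 10*w - 12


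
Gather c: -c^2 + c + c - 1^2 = -c^2 + 2*c - 1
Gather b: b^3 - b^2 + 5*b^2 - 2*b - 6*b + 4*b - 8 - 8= b^3 + 4*b^2 - 4*b - 16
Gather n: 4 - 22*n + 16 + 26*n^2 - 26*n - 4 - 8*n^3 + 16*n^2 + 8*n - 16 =-8*n^3 + 42*n^2 - 40*n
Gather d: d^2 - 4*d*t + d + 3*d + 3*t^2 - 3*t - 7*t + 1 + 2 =d^2 + d*(4 - 4*t) + 3*t^2 - 10*t + 3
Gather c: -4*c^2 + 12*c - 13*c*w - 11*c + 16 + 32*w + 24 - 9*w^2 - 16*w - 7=-4*c^2 + c*(1 - 13*w) - 9*w^2 + 16*w + 33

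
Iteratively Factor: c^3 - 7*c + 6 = (c - 2)*(c^2 + 2*c - 3) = (c - 2)*(c - 1)*(c + 3)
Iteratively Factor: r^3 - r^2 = (r)*(r^2 - r) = r^2*(r - 1)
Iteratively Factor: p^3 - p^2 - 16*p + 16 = (p - 4)*(p^2 + 3*p - 4) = (p - 4)*(p - 1)*(p + 4)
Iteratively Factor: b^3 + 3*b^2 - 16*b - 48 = (b - 4)*(b^2 + 7*b + 12) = (b - 4)*(b + 3)*(b + 4)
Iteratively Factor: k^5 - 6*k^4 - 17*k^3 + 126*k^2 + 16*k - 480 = (k - 3)*(k^4 - 3*k^3 - 26*k^2 + 48*k + 160) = (k - 3)*(k + 2)*(k^3 - 5*k^2 - 16*k + 80) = (k - 4)*(k - 3)*(k + 2)*(k^2 - k - 20) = (k - 5)*(k - 4)*(k - 3)*(k + 2)*(k + 4)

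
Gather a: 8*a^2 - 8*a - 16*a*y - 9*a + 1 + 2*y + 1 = 8*a^2 + a*(-16*y - 17) + 2*y + 2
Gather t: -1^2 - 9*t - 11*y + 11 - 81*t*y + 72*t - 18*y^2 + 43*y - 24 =t*(63 - 81*y) - 18*y^2 + 32*y - 14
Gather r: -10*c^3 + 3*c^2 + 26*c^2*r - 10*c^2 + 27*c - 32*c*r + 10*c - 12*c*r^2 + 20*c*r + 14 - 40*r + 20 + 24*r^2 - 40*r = -10*c^3 - 7*c^2 + 37*c + r^2*(24 - 12*c) + r*(26*c^2 - 12*c - 80) + 34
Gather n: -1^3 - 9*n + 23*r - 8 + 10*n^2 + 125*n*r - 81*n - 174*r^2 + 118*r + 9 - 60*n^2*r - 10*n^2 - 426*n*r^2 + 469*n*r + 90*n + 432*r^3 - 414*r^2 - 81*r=-60*n^2*r + n*(-426*r^2 + 594*r) + 432*r^3 - 588*r^2 + 60*r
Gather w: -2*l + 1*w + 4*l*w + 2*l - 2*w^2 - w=4*l*w - 2*w^2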